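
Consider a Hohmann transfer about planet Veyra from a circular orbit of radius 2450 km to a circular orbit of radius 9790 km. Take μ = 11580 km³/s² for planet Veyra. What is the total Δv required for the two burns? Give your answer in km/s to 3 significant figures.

Δv = 0.975 km/s

Transfer-ellipse semi-major axis a_t = (r₁ + r₂)/2 = (2450 + 9790)/2 = 6120 km.
At r₁ the circular-orbit speed is v₁ = √(μ/r₁) = 2.17406 km/s.
On the transfer ellipse at r₁, v² = μ(2/r − 1/a) gives v_p = √[μ(2/r₁ − 1/a_t)] = 2.74971 km/s.
First burn Δv₁ = |v_p − v₁| = 0.57565 km/s.
At r₂, v₂ = √(μ/r₂) = 1.08758 km/s.
Transfer-orbit speed at r₂: v_a = √[μ(2/r₂ − 1/a_t)] = 0.688130 km/s.
Second burn Δv₂ = |v₂ − v_a| = 0.39945 km/s.
Total Δv = Δv₁ + Δv₂ = 0.9751 km/s.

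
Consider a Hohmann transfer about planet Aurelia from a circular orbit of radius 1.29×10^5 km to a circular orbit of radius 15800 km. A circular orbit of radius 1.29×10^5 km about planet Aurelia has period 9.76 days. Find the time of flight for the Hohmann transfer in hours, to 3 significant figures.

t = 49.2 hours

From Kepler's third law T² = 4π²r³/μ at r = 1.29×10^5 km, T = 9.76 days = 9.76 × 86400 s = 8.43264×10^5 s: μ = 4π²r³/T² = 1.19180×10^5 km³/s².
Semi-major axis of the transfer orbit: a_t = (1.290×10^5 + 15800)/2 = 72400 km.
By Kepler's third law the transfer-orbit period is T = 2π√(a_t³/μ), so t = T/2 = 1.7728×10^5 s.
Converting: 1.7728×10^5 s ÷ 3600 s/hour = 49.2 hours.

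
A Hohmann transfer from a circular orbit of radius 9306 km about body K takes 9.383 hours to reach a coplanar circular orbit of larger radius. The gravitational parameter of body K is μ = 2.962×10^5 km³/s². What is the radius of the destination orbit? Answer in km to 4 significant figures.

Transfer time t = 9.383 hours = 33778.8 s, and t = π√(a_t³/μ).
So a_t = (μ t²/π²)^(1/3) = (2.962×10^5 × (33778.8)² / π²)^(1/3) = 32473 km.
Since a_t = (r₁ + r₂)/2, r₂ = 2a_t − r₁ = 2×32473 − 9306 = 55640 km.

r₂ = 55640 km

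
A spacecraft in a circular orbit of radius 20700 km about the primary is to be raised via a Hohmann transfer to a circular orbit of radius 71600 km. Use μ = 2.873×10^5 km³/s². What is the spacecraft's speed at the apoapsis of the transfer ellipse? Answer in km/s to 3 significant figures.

v = 1.34 km/s

Transfer-ellipse semi-major axis a_t = (r₁ + r₂)/2 = (20700 + 71600)/2 = 46150 km.
At apoapsis, r = 71600 km.
Vis-viva: v = √[μ(2/r − 1/a_t)] = √[2.873×10^5 × (2/71600 − 1/46150)] = 1.342 km/s.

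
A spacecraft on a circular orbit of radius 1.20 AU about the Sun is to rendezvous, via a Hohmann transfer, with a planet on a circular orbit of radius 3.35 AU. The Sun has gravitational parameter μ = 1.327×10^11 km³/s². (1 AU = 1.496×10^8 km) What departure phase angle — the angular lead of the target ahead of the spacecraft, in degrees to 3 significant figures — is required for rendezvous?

φ = 79.3°

In km: r₁ = 1.20 × 1.496×10^8 = 1.7952×10^8 km; r₂ = 3.35 × 1.496×10^8 = 5.0116×10^8 km.
The Hohmann ellipse has a_t = (r₁ + r₂)/2 = 3.4034×10^8 km.
Transfer time t = π√(a_t³/μ) = 5.415×10^7 s.
Target angular speed ω₂ = √(μ/r₂³) = 3.247×10^-8 rad/s.
Angle swept by the target during transfer: ω₂·t = 1.758 rad = 100.7°.
Arrival is 180° from departure on the ellipse, so φ = 180° − 100.7° = 79.3°.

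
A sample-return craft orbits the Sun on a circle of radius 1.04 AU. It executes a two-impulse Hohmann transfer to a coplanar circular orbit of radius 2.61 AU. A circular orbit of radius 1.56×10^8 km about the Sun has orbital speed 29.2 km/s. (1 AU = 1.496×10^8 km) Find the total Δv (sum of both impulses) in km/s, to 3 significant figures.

From the circular-orbit relation v² = μ/r at r = 1.56×10^8 km: μ = v²r = (29.2)² × 1.56×10^8 = 1.33012×10^11 km³/s².
In km: r₁ = 1.04 × 1.496×10^8 = 1.55584×10^8 km; r₂ = 2.61 × 1.496×10^8 = 3.90456×10^8 km.
Transfer-ellipse semi-major axis a_t = (r₁ + r₂)/2 = (1.55584×10^8 + 3.90456×10^8)/2 = 2.7302×10^8 km.
Circular speed at r₁: v₁ = √(μ/r₁) = √(1.33012×10^11/1.55584×10^8) = 29.239 km/s.
Transfer-orbit speed at r₁ (v² = μ(2/r − 1/a)): v_p = √[μ(2/r₁ − 1/a_t)] = 34.966 km/s.
First burn Δv₁ = |v_p − v₁| = 5.727 km/s.
At r₂, v₂ = √(μ/r₂) = 18.457 km/s.
Transfer-orbit speed at r₂: v_a = √[μ(2/r₂ − 1/a_t)] = 13.933 km/s.
Second burn Δv₂ = |v₂ − v_a| = 4.524 km/s.
Total Δv = Δv₁ + Δv₂ = 10.25 km/s.

Δv = 10.3 km/s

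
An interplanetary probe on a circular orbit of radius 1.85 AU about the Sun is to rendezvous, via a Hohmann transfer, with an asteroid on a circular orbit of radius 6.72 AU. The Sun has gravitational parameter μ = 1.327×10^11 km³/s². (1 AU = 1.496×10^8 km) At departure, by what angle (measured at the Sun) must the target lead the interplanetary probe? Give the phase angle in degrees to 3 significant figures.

φ = 88.3°

In km: r₁ = 1.85 × 1.496×10^8 = 2.7676×10^8 km; r₂ = 6.72 × 1.496×10^8 = 1.005312×10^9 km.
The Hohmann ellipse has a_t = (r₁ + r₂)/2 = 6.41036×10^8 km.
Transfer time t = π√(a_t³/μ) = 1.39971×10^8 s.
The target's mean motion on its circular orbit is ω₂ = √(μ/r₂³) = 1.14284×10^-8 rad/s.
Angle swept by the target during transfer: ω₂·t = 1.59964 rad = 91.653°.
Arrival is 180° from departure on the ellipse, so φ = 180° − 91.653° = 88.3°.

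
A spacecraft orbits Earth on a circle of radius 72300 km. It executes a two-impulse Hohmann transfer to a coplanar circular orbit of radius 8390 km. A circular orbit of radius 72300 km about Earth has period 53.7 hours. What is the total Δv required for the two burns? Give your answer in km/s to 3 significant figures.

Δv = 3.61 km/s

From Kepler's third law T² = 4π²r³/μ at r = 72300 km, T = 53.7 hours = 53.7 × 3600 s = 1.9332×10^5 s: μ = 4π²r³/T² = 3.99228×10^5 km³/s².
Semi-major axis of the transfer orbit: a_t = (72300 + 8390)/2 = 40345 km.
At r₁ the circular-orbit speed is v₁ = √(μ/r₁) = 2.350 km/s.
Transfer-orbit speed at r₁ (vis-viva equation): v_a = √[μ(2/r₁ − 1/a_t)] = 1.072 km/s.
First burn Δv₁ = |v_a − v₁| = 1.278 km/s.
Circular speed at r₂: v₂ = √(μ/r₂) = 6.898 km/s.
Transfer-orbit speed at r₂: v_p = √[μ(2/r₂ − 1/a_t)] = 9.234 km/s.
Second burn Δv₂ = |v₂ − v_p| = 2.336 km/s.
Δv = Δv₁ + Δv₂ = 1.278 + 2.336 = 3.614 km/s.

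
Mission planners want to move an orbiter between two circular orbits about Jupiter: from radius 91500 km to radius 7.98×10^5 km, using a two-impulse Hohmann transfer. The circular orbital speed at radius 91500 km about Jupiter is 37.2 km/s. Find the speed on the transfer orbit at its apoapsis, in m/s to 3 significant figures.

v = 5710 m/s

From the circular-orbit relation v² = μ/r at r = 91500 km: μ = v²r = (37.2)² × 91500 = 1.26621×10^8 km³/s².
Transfer-ellipse semi-major axis a_t = (r₁ + r₂)/2 = (91500 + 7.980×10^5)/2 = 4.4475×10^5 km.
At apoapsis, r = 7.980×10^5 km.
Applying v² = μ(2/r − 1/a_t): v = 5.714 km/s.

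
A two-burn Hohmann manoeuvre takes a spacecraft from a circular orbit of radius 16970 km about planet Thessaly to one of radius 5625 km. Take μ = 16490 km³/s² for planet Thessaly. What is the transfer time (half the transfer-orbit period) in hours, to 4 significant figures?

Transfer-ellipse semi-major axis a_t = (r₁ + r₂)/2 = (16970 + 5625)/2 = 11297.5 km.
Half the transfer-orbit period gives t = π√(a_t³/μ) = 29377 s.
Converting: 29377 s ÷ 3600 s/hour = 8.160 hours.

t = 8.160 hours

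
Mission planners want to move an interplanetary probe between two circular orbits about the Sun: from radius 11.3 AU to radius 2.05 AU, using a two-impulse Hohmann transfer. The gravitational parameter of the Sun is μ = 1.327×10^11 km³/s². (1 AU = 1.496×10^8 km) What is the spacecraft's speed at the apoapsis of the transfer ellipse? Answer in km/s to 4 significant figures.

In km: r₁ = 11.3 × 1.496×10^8 = 1.69048×10^9 km; r₂ = 2.05 × 1.496×10^8 = 3.0668×10^8 km.
Transfer-ellipse semi-major axis a_t = (r₁ + r₂)/2 = (1.69048×10^9 + 3.0668×10^8)/2 = 9.9858×10^8 km.
At apoapsis, r = 1.69048×10^9 km.
Applying v² = μ(2/r − 1/a_t): v = 4.910 km/s.

v = 4.910 km/s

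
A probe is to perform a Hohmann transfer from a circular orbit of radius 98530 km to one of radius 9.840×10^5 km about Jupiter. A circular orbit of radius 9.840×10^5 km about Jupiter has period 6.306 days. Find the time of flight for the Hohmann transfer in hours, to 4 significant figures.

t = 30.87 hours

From Kepler's third law T² = 4π²r³/μ at r = 9.840×10^5 km, T = 6.306 days = 6.306 × 86400 s = 5.448384×10^5 s: μ = 4π²r³/T² = 1.26710×10^8 km³/s².
The Hohmann ellipse has a_t = (r₁ + r₂)/2 = 5.41265×10^5 km.
Transfer time t = π√(a_t³/μ) = π√((5.41265×10^5)³ / 1.26710×10^8) = 1.1114×10^5 s.
Converting: 1.1114×10^5 s ÷ 3600 s/hour = 30.87 hours.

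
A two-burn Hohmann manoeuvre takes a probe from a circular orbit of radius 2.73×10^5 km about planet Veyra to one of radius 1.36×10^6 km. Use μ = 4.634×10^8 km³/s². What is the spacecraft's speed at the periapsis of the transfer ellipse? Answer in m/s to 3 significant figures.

v = 53200 m/s

The Hohmann ellipse has a_t = (r₁ + r₂)/2 = 8.165×10^5 km.
At periapsis, r = 2.730×10^5 km.
From the vis-viva equation, v = √[μ(2/r − 1/a_t)] = 53.17 km/s.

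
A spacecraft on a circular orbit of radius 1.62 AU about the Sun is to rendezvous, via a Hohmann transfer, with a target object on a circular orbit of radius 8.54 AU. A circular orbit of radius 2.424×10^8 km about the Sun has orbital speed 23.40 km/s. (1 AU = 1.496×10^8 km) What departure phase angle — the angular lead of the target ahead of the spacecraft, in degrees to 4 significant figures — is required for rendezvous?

φ = 97.42°

From the circular-orbit relation v² = μ/r at r = 2.424×10^8 km: μ = v²r = (23.40)² × 2.424×10^8 = 1.32729×10^11 km³/s².
In km: r₁ = 1.62 × 1.496×10^8 = 2.42352×10^8 km; r₂ = 8.54 × 1.496×10^8 = 1.277584×10^9 km.
Semi-major axis of the transfer orbit: a_t = (2.42352×10^8 + 1.277584×10^9)/2 = 7.59968×10^8 km.
Transfer time t = π√(a_t³/μ) = 1.8066×10^8 s.
The target's mean motion on its circular orbit is ω₂ = √(μ/r₂³) = 7.9781×10^-9 rad/s.
Angle swept by the target during transfer: ω₂·t = 1.4413 rad = 82.58°.
Arrival is 180° from departure on the ellipse, so φ = 180° − 82.58° = 97.42°.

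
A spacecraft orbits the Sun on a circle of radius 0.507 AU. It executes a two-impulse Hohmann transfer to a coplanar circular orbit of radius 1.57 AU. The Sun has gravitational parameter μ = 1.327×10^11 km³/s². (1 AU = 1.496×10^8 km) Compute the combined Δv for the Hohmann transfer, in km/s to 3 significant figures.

In km: r₁ = 0.507 × 1.496×10^8 = 7.58472×10^7 km; r₂ = 1.57 × 1.496×10^8 = 2.34872×10^8 km.
Transfer-ellipse semi-major axis a_t = (r₁ + r₂)/2 = (7.58472×10^7 + 2.34872×10^8)/2 = 1.553596×10^8 km.
Circular speed at r₁: v₁ = √(μ/r₁) = √(1.327×10^11/7.58472×10^7) = 41.8279 km/s.
Transfer-orbit speed at r₁ (vis-viva): v_p = √[μ(2/r₁ − 1/a_t)] = 51.4295 km/s.
First burn Δv₁ = |v_p − v₁| = 9.602 km/s.
Circular speed at r₂: v₂ = √(μ/r₂) = 23.769 km/s.
Transfer-orbit speed at r₂: v_a = √[μ(2/r₂ − 1/a_t)] = 16.608 km/s.
Second burn Δv₂ = |v₂ − v_a| = 7.161 km/s.
Δv = Δv₁ + Δv₂ = 9.602 + 7.161 = 16.76 km/s.

Δv = 16.8 km/s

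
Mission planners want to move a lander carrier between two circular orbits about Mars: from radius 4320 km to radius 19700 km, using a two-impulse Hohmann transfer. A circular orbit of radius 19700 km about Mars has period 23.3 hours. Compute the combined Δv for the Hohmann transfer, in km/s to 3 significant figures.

Δv = 1.48 km/s

From Kepler's third law T² = 4π²r³/μ at r = 19700 km, T = 23.3 hours = 23.3 × 3600 s = 83880 s: μ = 4π²r³/T² = 42898.4 km³/s².
Semi-major axis of the transfer orbit: a_t = (4320 + 19700)/2 = 12010 km.
Circular speed at r₁: v₁ = √(μ/r₁) = √(42898.4/4320) = 3.1512 km/s.
Transfer-orbit speed at r₁ (vis-viva): v_p = √[μ(2/r₁ − 1/a_t)] = 4.0359 km/s.
First burn Δv₁ = |v_p − v₁| = 0.8847 km/s.
Circular speed at r₂: v₂ = √(μ/r₂) = 1.47566 km/s.
Transfer-orbit speed at r₂: v_a = √[μ(2/r₂ − 1/a_t)] = 0.885030 km/s.
Second burn Δv₂ = |v₂ − v_a| = 0.5906 km/s.
Δv = Δv₁ + Δv₂ = 0.8847 + 0.5906 = 1.475 km/s.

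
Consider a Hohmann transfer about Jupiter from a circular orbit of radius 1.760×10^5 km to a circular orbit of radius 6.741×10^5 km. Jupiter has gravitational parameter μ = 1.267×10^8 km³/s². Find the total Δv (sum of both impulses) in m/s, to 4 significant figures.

Δv = 11850 m/s

The Hohmann ellipse has a_t = (r₁ + r₂)/2 = 4.2505×10^5 km.
Circular speed at r₁: v₁ = √(μ/r₁) = √(1.267×10^8/1.760×10^5) = 26.831 km/s.
On the transfer ellipse at r₁, vis-viva gives v_p = √[μ(2/r₁ − 1/a_t)] = 33.789 km/s.
First burn Δv₁ = |v_p − v₁| = 6.958 km/s.
At r₂, v₂ = √(μ/r₂) = 13.71 km/s.
Transfer-orbit speed at r₂: v_a = √[μ(2/r₂ − 1/a_t)] = 8.822 km/s.
Second burn Δv₂ = |v₂ − v_a| = 4.888 km/s.
Total Δv = Δv₁ + Δv₂ = 11.85 km/s.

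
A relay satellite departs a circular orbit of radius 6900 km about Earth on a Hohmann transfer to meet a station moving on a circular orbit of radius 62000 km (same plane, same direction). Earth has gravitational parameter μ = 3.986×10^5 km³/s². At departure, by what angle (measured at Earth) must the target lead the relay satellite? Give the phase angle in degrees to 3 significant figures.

Transfer-ellipse semi-major axis a_t = (r₁ + r₂)/2 = (6900 + 62000)/2 = 34450 km.
Transfer time t = π√(a_t³/μ) = 31817 s.
The target's mean motion on its circular orbit is ω₂ = √(μ/r₂³) = 4.0896×10^-5 rad/s.
Angle swept by the target during transfer: ω₂·t = 1.3012 rad = 74.55°.
The relay satellite traverses 180° on the transfer ellipse, so the target must lead by 180° − 74.55° = 105°.

φ = 105°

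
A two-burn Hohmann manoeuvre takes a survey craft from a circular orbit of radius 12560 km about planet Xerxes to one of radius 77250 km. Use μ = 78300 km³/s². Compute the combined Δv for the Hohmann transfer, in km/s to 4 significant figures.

The Hohmann ellipse has a_t = (r₁ + r₂)/2 = 44905 km.
Circular speed at r₁: v₁ = √(μ/r₁) = √(78300/12560) = 2.497 km/s.
On the transfer ellipse at r₁, v² = μ(2/r − 1/a) gives v_p = √[μ(2/r₁ − 1/a_t)] = 3.275 km/s.
First burn Δv₁ = |v_p − v₁| = 0.7780 km/s.
At r₂, v₂ = √(μ/r₂) = 1.00677 km/s.
Transfer-orbit speed at r₂: v_a = √[μ(2/r₂ − 1/a_t)] = 0.532450 km/s.
Second burn Δv₂ = |v₂ − v_a| = 0.4743 km/s.
Total Δv = Δv₁ + Δv₂ = 1.252 km/s.

Δv = 1.252 km/s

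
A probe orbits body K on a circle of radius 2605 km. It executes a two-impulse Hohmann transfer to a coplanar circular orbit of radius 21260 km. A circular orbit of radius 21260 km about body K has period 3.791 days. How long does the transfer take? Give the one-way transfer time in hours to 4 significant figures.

t = 19.13 hours

From Kepler's third law T² = 4π²r³/μ at r = 21260 km, T = 3.791 days = 3.791 × 86400 s = 3.275424×10^5 s: μ = 4π²r³/T² = 3536.02 km³/s².
The Hohmann ellipse has a_t = (r₁ + r₂)/2 = 11932.5 km.
Half the transfer-orbit period gives t = π√(a_t³/μ) = 68860 s.
Converting: 68860 s ÷ 3600 s/hour = 19.13 hours.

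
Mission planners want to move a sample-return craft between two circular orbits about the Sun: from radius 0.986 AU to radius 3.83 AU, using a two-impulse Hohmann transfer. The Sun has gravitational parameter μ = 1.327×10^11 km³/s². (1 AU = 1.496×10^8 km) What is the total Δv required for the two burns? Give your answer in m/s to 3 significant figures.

In km: r₁ = 0.986 × 1.496×10^8 = 1.475056×10^8 km; r₂ = 3.83 × 1.496×10^8 = 5.72968×10^8 km.
Transfer-ellipse semi-major axis a_t = (r₁ + r₂)/2 = (1.475056×10^8 + 5.72968×10^8)/2 = 3.602368×10^8 km.
At r₁ the circular-orbit speed is v₁ = √(μ/r₁) = 29.994 km/s.
On the transfer ellipse at r₁, vis-viva gives v_p = √[μ(2/r₁ − 1/a_t)] = 37.827 km/s.
First burn Δv₁ = |v_p − v₁| = 7.833 km/s.
Circular speed at r₂: v₂ = √(μ/r₂) = 15.218 km/s.
Transfer-orbit speed at r₂: v_a = √[μ(2/r₂ − 1/a_t)] = 9.7382 km/s.
Second burn Δv₂ = |v₂ − v_a| = 5.480 km/s.
Δv = Δv₁ + Δv₂ = 7.833 + 5.480 = 13.31 km/s.

Δv = 13300 m/s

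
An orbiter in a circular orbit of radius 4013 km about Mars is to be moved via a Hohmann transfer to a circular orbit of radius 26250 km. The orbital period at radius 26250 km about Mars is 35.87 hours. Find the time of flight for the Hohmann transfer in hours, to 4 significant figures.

t = 7.849 hours

From Kepler's third law T² = 4π²r³/μ at r = 26250 km, T = 35.87 hours = 35.87 × 3600 s = 1.29132×10^5 s: μ = 4π²r³/T² = 42823.3 km³/s².
Semi-major axis of the transfer orbit: a_t = (4013 + 26250)/2 = 15131.5 km.
By Kepler's third law the transfer-orbit period is T = 2π√(a_t³/μ), so t = T/2 = 28257 s.
Converting: 28257 s ÷ 3600 s/hour = 7.849 hours.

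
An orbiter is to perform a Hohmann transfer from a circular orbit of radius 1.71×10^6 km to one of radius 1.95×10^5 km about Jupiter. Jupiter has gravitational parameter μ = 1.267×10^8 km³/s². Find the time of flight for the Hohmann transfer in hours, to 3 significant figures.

Semi-major axis of the transfer orbit: a_t = (1.710×10^6 + 1.950×10^5)/2 = 9.525×10^5 km.
By Kepler's third law the transfer-orbit period is T = 2π√(a_t³/μ), so t = T/2 = 2.595×10^5 s.
Converting: 2.595×10^5 s ÷ 3600 s/hour = 72.1 hours.

t = 72.1 hours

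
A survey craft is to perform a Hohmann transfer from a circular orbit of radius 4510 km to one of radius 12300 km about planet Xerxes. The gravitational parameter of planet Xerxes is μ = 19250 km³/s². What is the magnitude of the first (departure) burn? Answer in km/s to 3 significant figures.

Δv₁ = 0.433 km/s

Semi-major axis of the transfer orbit: a_t = (4510 + 12300)/2 = 8405 km.
On the circular orbit at r = 4510 km, v_c = √(μ/r) = 2.0660 km/s.
Transfer-orbit speed at the same r (vis-viva, a = a_t): v_t = √[μ(2/r − 1/a_t)] = 2.4993 km/s.
Δv₁ = |v_t − v_c| = |2.4993 − 2.0660| = 0.4333 km/s.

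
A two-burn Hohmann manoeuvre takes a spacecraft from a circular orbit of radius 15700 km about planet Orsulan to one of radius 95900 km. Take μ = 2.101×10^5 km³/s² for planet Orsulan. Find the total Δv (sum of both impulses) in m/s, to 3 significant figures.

Semi-major axis of the transfer orbit: a_t = (15700 + 95900)/2 = 55800 km.
At r₁ the circular-orbit speed is v₁ = √(μ/r₁) = 3.658 km/s.
Transfer-orbit speed at r₁ (vis-viva equation): v_p = √[μ(2/r₁ − 1/a_t)] = 4.796 km/s.
First burn Δv₁ = |v_p − v₁| = 1.138 km/s.
Circular speed at r₂: v₂ = √(μ/r₂) = 1.4801 km/s.
Transfer-orbit speed at r₂: v_a = √[μ(2/r₂ − 1/a_t)] = 0.78512 km/s.
Second burn Δv₂ = |v₂ − v_a| = 0.6950 km/s.
Total Δv = Δv₁ + Δv₂ = 1.833 km/s.

Δv = 1830 m/s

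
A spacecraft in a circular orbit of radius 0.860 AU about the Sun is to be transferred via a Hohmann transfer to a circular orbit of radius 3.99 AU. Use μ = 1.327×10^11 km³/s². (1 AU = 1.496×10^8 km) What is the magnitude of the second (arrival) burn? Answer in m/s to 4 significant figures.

In km: r₁ = 0.860 × 1.496×10^8 = 1.28656×10^8 km; r₂ = 3.99 × 1.496×10^8 = 5.96904×10^8 km.
The Hohmann ellipse has a_t = (r₁ + r₂)/2 = 3.6278×10^8 km.
Circular speed at r = 5.96904×10^8 km: v_c = √(μ/r) = 14.91 km/s.
Transfer-orbit speed at the same r (vis-viva, a = a_t): v_t = √[μ(2/r − 1/a_t)] = 8.879 km/s.
Δv₂ = |v_t − v_c| = |8.879 − 14.91| = 6.031 km/s.

Δv₂ = 6031 m/s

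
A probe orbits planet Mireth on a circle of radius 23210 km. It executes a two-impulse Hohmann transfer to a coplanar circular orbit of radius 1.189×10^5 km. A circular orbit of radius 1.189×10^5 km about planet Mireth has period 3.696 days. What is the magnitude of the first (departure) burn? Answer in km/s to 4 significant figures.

From Kepler's third law T² = 4π²r³/μ at r = 1.189×10^5 km, T = 3.696 days = 3.696 × 86400 s = 3.193344×10^5 s: μ = 4π²r³/T² = 6.50750×10^5 km³/s².
Semi-major axis of the transfer orbit: a_t = (23210 + 1.189×10^5)/2 = 71055 km.
On the circular orbit at r = 23210 km, v_c = √(μ/r) = 5.295 km/s.
Transfer-orbit speed at the same r (vis-viva, a = a_t): v_t = √[μ(2/r − 1/a_t)] = 6.850 km/s.
Δv₁ = |v_t − v_c| = |6.850 − 5.295| = 1.555 km/s.

Δv₁ = 1.555 km/s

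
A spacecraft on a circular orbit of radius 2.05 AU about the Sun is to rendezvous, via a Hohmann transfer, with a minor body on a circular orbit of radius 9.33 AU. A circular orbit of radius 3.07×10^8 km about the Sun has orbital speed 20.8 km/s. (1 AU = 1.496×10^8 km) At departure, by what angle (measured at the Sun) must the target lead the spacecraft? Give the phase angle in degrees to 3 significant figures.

φ = 94.3°

From the circular-orbit relation v² = μ/r at r = 3.07×10^8 km: μ = v²r = (20.8)² × 3.07×10^8 = 1.32820×10^11 km³/s².
In km: r₁ = 2.05 × 1.496×10^8 = 3.0668×10^8 km; r₂ = 9.33 × 1.496×10^8 = 1.395768×10^9 km.
Transfer-ellipse semi-major axis a_t = (r₁ + r₂)/2 = (3.0668×10^8 + 1.395768×10^9)/2 = 8.51224×10^8 km.
The half-period of the transfer ellipse is t = π√(a_t³/μ) = 2.1408×10^8 s.
Target angular speed ω₂ = √(μ/r₂³) = 6.9890×10^-9 rad/s.
Angle swept by the target during transfer: ω₂·t = 1.4962 rad = 85.73°.
Arrival is 180° from departure on the ellipse, so φ = 180° − 85.73° = 94.3°.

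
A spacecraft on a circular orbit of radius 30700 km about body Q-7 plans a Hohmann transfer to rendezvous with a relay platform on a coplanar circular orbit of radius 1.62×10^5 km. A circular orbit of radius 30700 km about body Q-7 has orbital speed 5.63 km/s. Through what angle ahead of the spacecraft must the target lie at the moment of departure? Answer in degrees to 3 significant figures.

φ = 97.4°

From the circular-orbit relation v² = μ/r at r = 30700 km: μ = v²r = (5.63)² × 30700 = 9.73095×10^5 km³/s².
The Hohmann ellipse has a_t = (r₁ + r₂)/2 = 96350 km.
The half-period of the transfer ellipse is t = π√(a_t³/μ) = 95250 s.
The target's mean motion on its circular orbit is ω₂ = √(μ/r₂³) = 1.513×10^-5 rad/s.
Angle swept by the target during transfer: ω₂·t = 1.441 rad = 82.56°.
Arrival is 180° from departure on the ellipse, so φ = 180° − 82.56° = 97.4°.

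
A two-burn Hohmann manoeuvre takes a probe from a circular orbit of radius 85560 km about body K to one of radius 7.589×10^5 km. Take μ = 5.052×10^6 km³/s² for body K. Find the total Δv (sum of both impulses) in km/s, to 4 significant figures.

Semi-major axis of the transfer orbit: a_t = (85560 + 7.589×10^5)/2 = 4.2223×10^5 km.
Circular speed at r₁: v₁ = √(μ/r₁) = √(5.052×10^6/85560) = 7.684158 km/s.
On the transfer ellipse at r₁, vis-viva equation gives v_p = √[μ(2/r₁ − 1/a_t)] = 10.30182 km/s.
First burn Δv₁ = |v_p − v₁| = 2.6177 km/s.
Circular speed at r₂: v₂ = √(μ/r₂) = 2.5801 km/s.
Transfer-orbit speed at r₂: v_a = √[μ(2/r₂ − 1/a_t)] = 1.1614 km/s.
Second burn Δv₂ = |v₂ − v_a| = 1.4187 km/s.
Total Δv = Δv₁ + Δv₂ = 4.036 km/s.

Δv = 4.036 km/s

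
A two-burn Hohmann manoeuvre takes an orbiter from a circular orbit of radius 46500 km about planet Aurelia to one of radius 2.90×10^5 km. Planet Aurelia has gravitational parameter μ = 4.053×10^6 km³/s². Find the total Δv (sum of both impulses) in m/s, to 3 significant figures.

Δv = 4690 m/s

Transfer-ellipse semi-major axis a_t = (r₁ + r₂)/2 = (46500 + 2.900×10^5)/2 = 1.6825×10^5 km.
Circular speed at r₁: v₁ = √(μ/r₁) = √(4.053×10^6/46500) = 9.3360 km/s.
On the transfer ellipse at r₁, v² = μ(2/r − 1/a) gives v_p = √[μ(2/r₁ − 1/a_t)] = 12.257 km/s.
First burn Δv₁ = |v_p − v₁| = 2.921 km/s.
Circular speed at r₂: v₂ = √(μ/r₂) = 3.738 km/s.
Transfer-orbit speed at r₂: v_a = √[μ(2/r₂ − 1/a_t)] = 1.965 km/s.
Second burn Δv₂ = |v₂ − v_a| = 1.773 km/s.
Δv = Δv₁ + Δv₂ = 2.921 + 1.773 = 4.694 km/s.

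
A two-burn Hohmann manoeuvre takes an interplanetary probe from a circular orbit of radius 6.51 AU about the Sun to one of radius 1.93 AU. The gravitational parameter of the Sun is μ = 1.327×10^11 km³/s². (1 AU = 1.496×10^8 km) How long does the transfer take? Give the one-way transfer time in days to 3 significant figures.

t = 1580 days

In km: r₁ = 6.51 × 1.496×10^8 = 9.73896×10^8 km; r₂ = 1.93 × 1.496×10^8 = 2.88728×10^8 km.
Semi-major axis of the transfer orbit: a_t = (9.73896×10^8 + 2.88728×10^8)/2 = 6.31312×10^8 km.
By Kepler's third law the transfer-orbit period is T = 2π√(a_t³/μ), so t = T/2 = 1.368×10^8 s.
Converting: 1.368×10^8 s ÷ 86400 s/day = 1580 days.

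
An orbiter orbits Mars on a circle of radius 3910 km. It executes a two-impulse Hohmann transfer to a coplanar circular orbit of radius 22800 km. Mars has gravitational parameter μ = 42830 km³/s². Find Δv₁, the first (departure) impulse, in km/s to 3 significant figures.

Δv₁ = 1.01 km/s

The Hohmann ellipse has a_t = (r₁ + r₂)/2 = 13355 km.
On the circular orbit at r = 3910 km, v_c = √(μ/r) = 3.3097 km/s.
Transfer-orbit speed at the same r (vis-viva, a = a_t): v_t = √[μ(2/r − 1/a_t)] = 4.3245 km/s.
Δv₁ = |v_t − v_c| = |4.3245 − 3.3097| = 1.015 km/s.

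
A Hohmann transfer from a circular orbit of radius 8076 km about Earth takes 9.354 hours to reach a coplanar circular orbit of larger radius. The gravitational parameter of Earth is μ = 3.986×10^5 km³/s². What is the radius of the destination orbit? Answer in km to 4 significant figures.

Transfer time t = 9.354 hours = 33674.4 s, and t = π√(a_t³/μ).
So a_t = (μ t²/π²)^(1/3) = (3.986×10^5 × (33674.4)² / π²)^(1/3) = 35778 km.
Since a_t = (r₁ + r₂)/2, r₂ = 2a_t − r₁ = 2×35778 − 8076 = 63480 km.

r₂ = 63480 km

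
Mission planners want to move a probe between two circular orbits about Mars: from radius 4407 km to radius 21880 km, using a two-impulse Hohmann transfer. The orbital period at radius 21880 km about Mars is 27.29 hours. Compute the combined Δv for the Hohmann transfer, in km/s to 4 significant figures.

Δv = 1.494 km/s

From Kepler's third law T² = 4π²r³/μ at r = 21880 km, T = 27.29 hours = 27.29 × 3600 s = 98244 s: μ = 4π²r³/T² = 42844.0 km³/s².
Transfer-ellipse semi-major axis a_t = (r₁ + r₂)/2 = (4407 + 21880)/2 = 13143.5 km.
At r₁ the circular-orbit speed is v₁ = √(μ/r₁) = 3.1180 km/s.
Transfer-orbit speed at r₁ (v² = μ(2/r − 1/a)): v_p = √[μ(2/r₁ − 1/a_t)] = 4.0229 km/s.
First burn Δv₁ = |v_p − v₁| = 0.9049 km/s.
At r₂, v₂ = √(μ/r₂) = 1.3993 km/s.
Transfer-orbit speed at r₂: v_a = √[μ(2/r₂ − 1/a_t)] = 0.81028 km/s.
Second burn Δv₂ = |v₂ − v_a| = 0.5890 km/s.
Total Δv = Δv₁ + Δv₂ = 1.494 km/s.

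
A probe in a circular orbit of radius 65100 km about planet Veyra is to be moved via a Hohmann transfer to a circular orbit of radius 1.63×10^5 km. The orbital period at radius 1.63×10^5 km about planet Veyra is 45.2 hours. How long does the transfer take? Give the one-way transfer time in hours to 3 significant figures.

t = 13.2 hours

From Kepler's third law T² = 4π²r³/μ at r = 1.63×10^5 km, T = 45.2 hours = 45.2 × 3600 s = 1.6272×10^5 s: μ = 4π²r³/T² = 6.45715×10^6 km³/s².
Transfer-ellipse semi-major axis a_t = (r₁ + r₂)/2 = (65100 + 1.630×10^5)/2 = 1.1405×10^5 km.
Transfer time t = π√(a_t³/μ) = π√((1.1405×10^5)³ / 6.45715×10^6) = 47620 s.
Converting: 47620 s ÷ 3600 s/hour = 13.2 hours.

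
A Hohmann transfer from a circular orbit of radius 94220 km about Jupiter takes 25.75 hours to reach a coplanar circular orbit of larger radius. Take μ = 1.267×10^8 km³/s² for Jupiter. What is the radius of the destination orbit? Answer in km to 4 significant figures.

Transfer time t = 25.75 hours = 92700 s, and t = π√(a_t³/μ).
So a_t = (μ t²/π²)^(1/3) = (1.267×10^8 × (92700)² / π²)^(1/3) = 4.7960×10^5 km.
Since a_t = (r₁ + r₂)/2, r₂ = 2a_t − r₁ = 2×4.7960×10^5 − 94220 = 8.6498×10^5 km.

r₂ = 8.650×10^5 km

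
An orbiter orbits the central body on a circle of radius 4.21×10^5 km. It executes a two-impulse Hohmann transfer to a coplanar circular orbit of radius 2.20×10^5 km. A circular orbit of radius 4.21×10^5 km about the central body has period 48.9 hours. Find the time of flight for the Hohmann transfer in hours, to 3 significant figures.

t = 16.2 hours

From Kepler's third law T² = 4π²r³/μ at r = 4.21×10^5 km, T = 48.9 hours = 48.9 × 3600 s = 1.7604×10^5 s: μ = 4π²r³/T² = 9.50568×10^7 km³/s².
The Hohmann ellipse has a_t = (r₁ + r₂)/2 = 3.205×10^5 km.
By Kepler's third law the transfer-orbit period is T = 2π√(a_t³/μ), so t = T/2 = 58470 s.
Converting: 58470 s ÷ 3600 s/hour = 16.2 hours.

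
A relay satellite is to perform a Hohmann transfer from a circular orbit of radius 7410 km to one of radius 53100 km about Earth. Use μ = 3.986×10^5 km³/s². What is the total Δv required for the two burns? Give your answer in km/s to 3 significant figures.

The Hohmann ellipse has a_t = (r₁ + r₂)/2 = 30255 km.
At r₁ the circular-orbit speed is v₁ = √(μ/r₁) = 7.334 km/s.
On the transfer ellipse at r₁, v² = μ(2/r − 1/a) gives v_p = √[μ(2/r₁ − 1/a_t)] = 9.716 km/s.
First burn Δv₁ = |v_p − v₁| = 2.382 km/s.
Circular speed at r₂: v₂ = √(μ/r₂) = 2.740 km/s.
Transfer-orbit speed at r₂: v_a = √[μ(2/r₂ − 1/a_t)] = 1.356 km/s.
Second burn Δv₂ = |v₂ − v_a| = 1.384 km/s.
Δv = Δv₁ + Δv₂ = 2.382 + 1.384 = 3.766 km/s.

Δv = 3.77 km/s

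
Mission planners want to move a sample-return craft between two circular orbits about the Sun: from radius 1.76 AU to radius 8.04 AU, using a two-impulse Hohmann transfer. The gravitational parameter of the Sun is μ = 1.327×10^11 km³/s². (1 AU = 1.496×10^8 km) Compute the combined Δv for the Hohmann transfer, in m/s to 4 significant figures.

Δv = 10520 m/s

In km: r₁ = 1.76 × 1.496×10^8 = 2.63296×10^8 km; r₂ = 8.04 × 1.496×10^8 = 1.202784×10^9 km.
The Hohmann ellipse has a_t = (r₁ + r₂)/2 = 7.3304×10^8 km.
At r₁ the circular-orbit speed is v₁ = √(μ/r₁) = 22.450 km/s.
Transfer-orbit speed at r₁ (vis-viva): v_p = √[μ(2/r₁ − 1/a_t)] = 28.757 km/s.
First burn Δv₁ = |v_p − v₁| = 6.307 km/s.
At r₂, v₂ = √(μ/r₂) = 10.504 km/s.
Transfer-orbit speed at r₂: v_a = √[μ(2/r₂ − 1/a_t)] = 6.2951 km/s.
Second burn Δv₂ = |v₂ − v_a| = 4.209 km/s.
Total Δv = Δv₁ + Δv₂ = 10.52 km/s.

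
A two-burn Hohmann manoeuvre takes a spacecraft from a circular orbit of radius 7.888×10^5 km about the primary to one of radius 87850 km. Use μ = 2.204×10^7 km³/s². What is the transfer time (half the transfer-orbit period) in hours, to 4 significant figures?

Semi-major axis of the transfer orbit: a_t = (7.888×10^5 + 87850)/2 = 4.38325×10^5 km.
By Kepler's third law the transfer-orbit period is T = 2π√(a_t³/μ), so t = T/2 = 1.942×10^5 s.
Converting: 1.942×10^5 s ÷ 3600 s/hour = 53.94 hours.

t = 53.94 hours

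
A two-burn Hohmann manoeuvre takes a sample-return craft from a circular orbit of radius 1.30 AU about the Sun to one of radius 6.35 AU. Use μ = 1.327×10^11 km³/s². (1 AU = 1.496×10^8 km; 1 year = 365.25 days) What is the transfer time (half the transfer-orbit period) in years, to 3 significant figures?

In km: r₁ = 1.30 × 1.496×10^8 = 1.9448×10^8 km; r₂ = 6.35 × 1.496×10^8 = 9.4996×10^8 km.
The Hohmann ellipse has a_t = (r₁ + r₂)/2 = 5.7222×10^8 km.
Transfer time t = π√(a_t³/μ) = π√((5.7222×10^8)³ / 1.327×10^11) = 1.180×10^8 s.
Converting: 1.180×10^8 s ÷ 3.15576×10^7 s/year (365.25 × 86400) = 3.74 years.

t = 3.74 years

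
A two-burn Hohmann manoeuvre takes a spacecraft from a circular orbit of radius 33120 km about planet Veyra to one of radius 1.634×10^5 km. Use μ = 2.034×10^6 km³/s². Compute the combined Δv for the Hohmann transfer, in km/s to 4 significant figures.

Δv = 3.749 km/s

Semi-major axis of the transfer orbit: a_t = (33120 + 1.634×10^5)/2 = 98260 km.
Circular speed at r₁: v₁ = √(μ/r₁) = √(2.034×10^6/33120) = 7.8366 km/s.
On the transfer ellipse at r₁, vis-viva gives v_p = √[μ(2/r₁ − 1/a_t)] = 10.106 km/s.
First burn Δv₁ = |v_p − v₁| = 2.269 km/s.
Circular speed at r₂: v₂ = √(μ/r₂) = 3.528 km/s.
Transfer-orbit speed at r₂: v_a = √[μ(2/r₂ − 1/a_t)] = 2.048 km/s.
Second burn Δv₂ = |v₂ − v_a| = 1.480 km/s.
Δv = Δv₁ + Δv₂ = 2.269 + 1.480 = 3.749 km/s.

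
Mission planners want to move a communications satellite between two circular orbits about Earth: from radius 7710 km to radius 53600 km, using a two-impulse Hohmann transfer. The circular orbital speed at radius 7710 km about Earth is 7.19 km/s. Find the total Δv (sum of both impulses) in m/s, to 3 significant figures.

From the circular-orbit relation v² = μ/r at r = 7710 km: μ = v²r = (7.19)² × 7710 = 3.98577×10^5 km³/s².
The Hohmann ellipse has a_t = (r₁ + r₂)/2 = 30655 km.
Circular speed at r₁: v₁ = √(μ/r₁) = √(3.98577×10^5/7710) = 7.1900 km/s.
Transfer-orbit speed at r₁ (v² = μ(2/r − 1/a)): v_p = √[μ(2/r₁ − 1/a_t)] = 9.5074 km/s.
First burn Δv₁ = |v_p − v₁| = 2.3174 km/s.
At r₂, v₂ = √(μ/r₂) = 2.72693 km/s.
Transfer-orbit speed at r₂: v_a = √[μ(2/r₂ − 1/a_t)] = 1.36757 km/s.
Second burn Δv₂ = |v₂ − v_a| = 1.3594 km/s.
Δv = Δv₁ + Δv₂ = 2.3174 + 1.3594 = 3.677 km/s.

Δv = 3680 m/s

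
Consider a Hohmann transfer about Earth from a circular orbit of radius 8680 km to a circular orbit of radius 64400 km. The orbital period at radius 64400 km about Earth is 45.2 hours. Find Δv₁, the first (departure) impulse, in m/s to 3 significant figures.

From Kepler's third law T² = 4π²r³/μ at r = 64400 km, T = 45.2 hours = 45.2 × 3600 s = 1.6272×10^5 s: μ = 4π²r³/T² = 3.98231×10^5 km³/s².
Semi-major axis of the transfer orbit: a_t = (8680 + 64400)/2 = 36540 km.
Circular speed at r = 8680 km: v_c = √(μ/r) = 6.773 km/s.
Transfer-orbit speed at the same r (vis-viva, a = a_t): v_t = √[μ(2/r − 1/a_t)] = 8.992 km/s.
Δv₁ = |v_t − v_c| = |8.992 − 6.773| = 2.219 km/s.

Δv₁ = 2220 m/s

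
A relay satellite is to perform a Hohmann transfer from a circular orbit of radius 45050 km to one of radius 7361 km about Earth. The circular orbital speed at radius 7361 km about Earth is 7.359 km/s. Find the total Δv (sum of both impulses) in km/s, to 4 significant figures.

Δv = 3.688 km/s

From the circular-orbit relation v² = μ/r at r = 7361 km: μ = v²r = (7.359)² × 7361 = 3.98634×10^5 km³/s².
The Hohmann ellipse has a_t = (r₁ + r₂)/2 = 26205.5 km.
At r₁ the circular-orbit speed is v₁ = √(μ/r₁) = 2.975 km/s.
Transfer-orbit speed at r₁ (vis-viva equation): v_a = √[μ(2/r₁ − 1/a_t)] = 1.577 km/s.
First burn Δv₁ = |v_a − v₁| = 1.398 km/s.
At r₂, v₂ = √(μ/r₂) = 7.359 km/s.
Transfer-orbit speed at r₂: v_p = √[μ(2/r₂ − 1/a_t)] = 9.649 km/s.
Second burn Δv₂ = |v₂ − v_p| = 2.290 km/s.
Total Δv = Δv₁ + Δv₂ = 3.688 km/s.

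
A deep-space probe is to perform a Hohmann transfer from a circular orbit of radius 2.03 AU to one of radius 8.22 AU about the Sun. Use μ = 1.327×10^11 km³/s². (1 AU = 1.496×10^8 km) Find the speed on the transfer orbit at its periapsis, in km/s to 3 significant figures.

In km: r₁ = 2.03 × 1.496×10^8 = 3.03688×10^8 km; r₂ = 8.22 × 1.496×10^8 = 1.229712×10^9 km.
The Hohmann ellipse has a_t = (r₁ + r₂)/2 = 7.667×10^8 km.
At periapsis, r = 3.03688×10^8 km.
Applying v² = μ(2/r − 1/a_t): v = 26.47 km/s.

v = 26.5 km/s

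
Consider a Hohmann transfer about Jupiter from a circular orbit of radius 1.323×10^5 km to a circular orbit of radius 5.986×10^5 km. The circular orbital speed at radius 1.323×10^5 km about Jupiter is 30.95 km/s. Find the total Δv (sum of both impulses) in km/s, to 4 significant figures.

From the circular-orbit relation v² = μ/r at r = 1.323×10^5 km: μ = v²r = (30.95)² × 1.323×10^5 = 1.26731×10^8 km³/s².
Transfer-ellipse semi-major axis a_t = (r₁ + r₂)/2 = (1.323×10^5 + 5.986×10^5)/2 = 3.6545×10^5 km.
Circular speed at r₁: v₁ = √(μ/r₁) = √(1.26731×10^8/1.323×10^5) = 30.950 km/s.
Transfer-orbit speed at r₁ (vis-viva): v_p = √[μ(2/r₁ − 1/a_t)] = 39.611 km/s.
First burn Δv₁ = |v_p − v₁| = 8.661 km/s.
Circular speed at r₂: v₂ = √(μ/r₂) = 14.5503 km/s.
Transfer-orbit speed at r₂: v_a = √[μ(2/r₂ − 1/a_t)] = 8.75464 km/s.
Second burn Δv₂ = |v₂ − v_a| = 5.796 km/s.
Δv = Δv₁ + Δv₂ = 8.661 + 5.796 = 14.46 km/s.

Δv = 14.46 km/s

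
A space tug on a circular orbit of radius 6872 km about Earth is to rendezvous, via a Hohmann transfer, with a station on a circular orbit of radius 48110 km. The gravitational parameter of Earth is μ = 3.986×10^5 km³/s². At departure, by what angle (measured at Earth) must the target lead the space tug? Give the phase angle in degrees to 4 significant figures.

φ = 102.2°

Transfer-ellipse semi-major axis a_t = (r₁ + r₂)/2 = (6872 + 48110)/2 = 27491 km.
Transfer time t = π√(a_t³/μ) = 22681.3 s.
Target angular speed ω₂ = √(μ/r₂³) = 5.98295×10^-5 rad/s.
Angle swept by the target during transfer: ω₂·t = 1.35701 rad = 77.751°.
Arrival is 180° from departure on the ellipse, so φ = 180° − 77.751° = 102.2°.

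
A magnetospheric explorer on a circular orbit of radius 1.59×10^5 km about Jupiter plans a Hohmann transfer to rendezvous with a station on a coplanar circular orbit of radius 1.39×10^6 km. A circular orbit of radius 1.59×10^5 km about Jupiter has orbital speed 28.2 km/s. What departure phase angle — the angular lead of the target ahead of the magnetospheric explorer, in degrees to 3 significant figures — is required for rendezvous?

φ = 105°

From the circular-orbit relation v² = μ/r at r = 1.59×10^5 km: μ = v²r = (28.2)² × 1.59×10^5 = 1.26443×10^8 km³/s².
The Hohmann ellipse has a_t = (r₁ + r₂)/2 = 7.745×10^5 km.
The half-period of the transfer ellipse is t = π√(a_t³/μ) = 1.9043×10^5 s.
The target's mean motion on its circular orbit is ω₂ = √(μ/r₂³) = 6.8616×10^-6 rad/s.
Angle swept by the target during transfer: ω₂·t = 1.3067 rad = 74.87°.
The magnetospheric explorer traverses 180° on the transfer ellipse, so the target must lead by 180° − 74.87° = 105°.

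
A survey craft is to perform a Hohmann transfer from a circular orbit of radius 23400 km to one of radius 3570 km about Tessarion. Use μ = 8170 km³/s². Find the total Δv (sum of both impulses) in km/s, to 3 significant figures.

Transfer-ellipse semi-major axis a_t = (r₁ + r₂)/2 = (23400 + 3570)/2 = 13485 km.
Circular speed at r₁: v₁ = √(μ/r₁) = √(8170/23400) = 0.5909 km/s.
Transfer-orbit speed at r₁ (v² = μ(2/r − 1/a)): v_a = √[μ(2/r₁ − 1/a_t)] = 0.3040 km/s.
First burn Δv₁ = |v_a − v₁| = 0.2869 km/s.
At r₂, v₂ = √(μ/r₂) = 1.513 km/s.
Transfer-orbit speed at r₂: v_p = √[μ(2/r₂ − 1/a_t)] = 1.993 km/s.
Second burn Δv₂ = |v₂ − v_p| = 0.4800 km/s.
Total Δv = Δv₁ + Δv₂ = 0.7669 km/s.

Δv = 0.767 km/s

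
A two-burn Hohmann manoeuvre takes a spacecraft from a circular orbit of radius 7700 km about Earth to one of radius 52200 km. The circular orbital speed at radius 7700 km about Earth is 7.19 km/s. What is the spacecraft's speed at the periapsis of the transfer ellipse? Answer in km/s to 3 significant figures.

From the circular-orbit relation v² = μ/r at r = 7700 km: μ = v²r = (7.19)² × 7700 = 3.98060×10^5 km³/s².
The Hohmann ellipse has a_t = (r₁ + r₂)/2 = 29950 km.
The periapsis of the transfer ellipse is at r = 7700 km.
Vis-viva: v = √[μ(2/r − 1/a_t)] = √[3.98060×10^5 × (2/7700 − 1/29950)] = 9.492 km/s.

v = 9.49 km/s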